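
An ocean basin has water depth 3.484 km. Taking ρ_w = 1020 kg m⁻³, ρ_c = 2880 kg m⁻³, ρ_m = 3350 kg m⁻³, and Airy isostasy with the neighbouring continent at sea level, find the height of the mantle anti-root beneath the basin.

13.8 km

Balancing pressure at the compensation depth: replacing crust with seawater at the top is compensated by replacing crust with mantle at the base: d (ρ_c − ρ_w) = a (ρ_m − ρ_c).
a = d (ρ_c − ρ_w)/(ρ_m − ρ_c) = 3.484 km × 1860/470 = 13.8 km.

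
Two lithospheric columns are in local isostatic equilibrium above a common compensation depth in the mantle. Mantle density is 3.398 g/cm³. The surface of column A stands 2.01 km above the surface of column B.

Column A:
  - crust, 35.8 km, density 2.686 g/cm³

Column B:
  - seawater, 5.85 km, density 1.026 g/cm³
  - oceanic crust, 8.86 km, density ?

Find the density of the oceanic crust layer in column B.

2.86 g/cm³

Take the compensation level at the base of the deeper column (depth z_c below the surface of column A) and equate Σ ρ_i t_i down to z_c; mantle fills any gap and the z_c terms cancel.
Column A: 35.8×2.686 + (z_c − 35.8)×3.398
Column B: 2.01×0 + 5.85×1.026 + 8.86×ρ + (z_c − 2.01 − 14.71)×3.398
The z_c×3.398 term appears on both sides and cancels. Collect the known terms of each column as K = Σ(ρt)_known − 3.398 × (depth of known layers): K_A = 96.1588 − 3.398×35.8 = −25.4896; K_B = 6.0021 − 3.398×(2.01 + 14.71) = −50.81246.
Balance: K_A = K_B + 8.86×ρ, so ρ = (K_A − K_B)/8.86 = 25.3229/8.86 = 2.86 g/cm³.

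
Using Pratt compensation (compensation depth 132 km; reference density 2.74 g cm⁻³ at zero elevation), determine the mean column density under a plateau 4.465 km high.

Pratt balance: ρ_ref D = ρ (D + h).
ρ = ρ_ref D/(D + h) = 2.74 × 132 km/(132 km + 4.465 km) = 2.65 g cm⁻³.

2.65 g cm⁻³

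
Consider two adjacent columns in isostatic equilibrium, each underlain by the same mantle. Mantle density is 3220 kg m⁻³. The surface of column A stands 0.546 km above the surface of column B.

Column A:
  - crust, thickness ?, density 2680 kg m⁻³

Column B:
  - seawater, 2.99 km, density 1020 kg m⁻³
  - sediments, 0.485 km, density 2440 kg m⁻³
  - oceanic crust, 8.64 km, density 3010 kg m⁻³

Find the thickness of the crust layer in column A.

Take the compensation level at the base of the deeper column (depth z_c below the surface of column A) and equate Σ ρ_i t_i down to z_c; mantle fills any gap and the z_c terms cancel.
Column A: x×2680 + (z_c − 0 − x)×3220
Column B: 0.546×0 + 2.99×1020 + 0.485×2440 + 8.64×3010 + (z_c − 0.546 − 12.115)×3220
The z_c×3220 term appears on both sides and cancels. Collect the known terms of each column as K = Σ(ρt)_known − 3220 × (depth of known layers): K_A = 0 − 3220×0 = 0; K_B = 30239.6 − 3220×(0.546 + 12.115) = −10528.82.
Balance: K_A − x×(3220 − 2680) = K_B, so x = (K_A − K_B)/(3220 − 2680) = 10528.8/540 = 19.5 km.

19.5 km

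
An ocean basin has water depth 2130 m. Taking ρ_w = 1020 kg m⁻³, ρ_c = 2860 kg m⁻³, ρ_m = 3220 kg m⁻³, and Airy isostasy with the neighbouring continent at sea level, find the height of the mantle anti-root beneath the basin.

By Archimedes' principle applied to the lithosphere: replacing crust with seawater at the top is compensated by replacing crust with mantle at the base: d (ρ_c − ρ_w) = a (ρ_m − ρ_c).
a = d (ρ_c − ρ_w)/(ρ_m − ρ_c) = 2130 m × 1840/360 = 10900 m.

10900 m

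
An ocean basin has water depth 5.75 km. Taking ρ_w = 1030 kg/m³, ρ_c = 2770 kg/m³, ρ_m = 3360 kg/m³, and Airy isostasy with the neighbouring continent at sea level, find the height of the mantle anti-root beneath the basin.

For local isostatic compensation: replacing crust with seawater at the top is compensated by replacing crust with mantle at the base: d (ρ_c − ρ_w) = a (ρ_m − ρ_c).
a = d (ρ_c − ρ_w)/(ρ_m − ρ_c) = 5.75 km × 1740/590 = 17 km.

17 km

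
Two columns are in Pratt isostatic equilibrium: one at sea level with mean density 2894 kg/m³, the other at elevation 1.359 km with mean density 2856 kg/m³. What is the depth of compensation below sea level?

102 km

ρ_ref D = ρ (D + h) → D (ρ_ref − ρ) = ρ h.
D = ρ h/(ρ_ref − ρ) = 2856 × 1.359 km/(2894 − 2856) = 102 km.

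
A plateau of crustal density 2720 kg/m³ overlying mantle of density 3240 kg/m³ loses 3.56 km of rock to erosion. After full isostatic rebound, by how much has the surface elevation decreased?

0.571 km

Rebound u = e ρ_c/ρ_m = 3.56 km × 2720/3240 = 2.989 km.
Net surface drop = e − u = 3.56 km − 2.989 km = e (ρ_m − ρ_c)/ρ_m = 0.571 km.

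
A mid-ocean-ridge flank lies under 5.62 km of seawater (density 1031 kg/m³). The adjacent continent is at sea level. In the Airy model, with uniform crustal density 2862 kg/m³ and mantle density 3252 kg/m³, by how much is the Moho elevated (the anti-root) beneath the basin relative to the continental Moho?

Equating mass per unit area of the two columns: replacing crust with seawater at the top is compensated by replacing crust with mantle at the base: d (ρ_c − ρ_w) = a (ρ_m − ρ_c).
a = d (ρ_c − ρ_w)/(ρ_m − ρ_c) = 5.62 km × 1831/390 = 26.4 km.

26.4 km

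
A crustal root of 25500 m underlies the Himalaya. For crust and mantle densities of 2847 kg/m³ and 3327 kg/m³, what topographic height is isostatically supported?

4300 m

Equating mass per unit area of the two columns: ρ_c h = (ρ_m − ρ_c) r.
h = r (ρ_m − ρ_c) / ρ_c = 25500 m × (3327 − 2847) / 2847 = 4300 m.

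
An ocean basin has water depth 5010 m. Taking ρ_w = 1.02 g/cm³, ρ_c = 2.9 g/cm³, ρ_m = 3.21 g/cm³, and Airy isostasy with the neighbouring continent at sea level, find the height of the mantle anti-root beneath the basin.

30400 m

Isostatic balance requires: replacing crust with seawater at the top is compensated by replacing crust with mantle at the base: d (ρ_c − ρ_w) = a (ρ_m − ρ_c).
a = d (ρ_c − ρ_w)/(ρ_m − ρ_c) = 5010 m × 1.88/0.31 = 30400 m.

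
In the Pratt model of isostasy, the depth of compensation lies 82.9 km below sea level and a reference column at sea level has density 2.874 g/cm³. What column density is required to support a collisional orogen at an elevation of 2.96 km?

Pratt balance: ρ_ref D = ρ (D + h).
ρ = ρ_ref D/(D + h) = 2.874 × 82.9 km/(82.9 km + 2.96 km) = 2.77 g/cm³.

2.77 g/cm³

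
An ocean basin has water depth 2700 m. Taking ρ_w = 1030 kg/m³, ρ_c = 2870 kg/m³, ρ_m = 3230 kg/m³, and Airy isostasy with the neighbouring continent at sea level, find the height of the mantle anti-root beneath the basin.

13800 m

By Archimedes' principle applied to the lithosphere: replacing crust with seawater at the top is compensated by replacing crust with mantle at the base: d (ρ_c − ρ_w) = a (ρ_m − ρ_c).
a = d (ρ_c − ρ_w)/(ρ_m − ρ_c) = 2700 m × 1840/360 = 13800 m.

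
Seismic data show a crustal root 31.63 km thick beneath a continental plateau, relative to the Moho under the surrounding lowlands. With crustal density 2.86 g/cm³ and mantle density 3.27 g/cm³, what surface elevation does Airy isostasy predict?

For local isostatic compensation: ρ_c h = (ρ_m − ρ_c) r.
h = r (ρ_m − ρ_c) / ρ_c = 31.63 km × (3.27 − 2.86) / 2.86 = 4.53 km.

4.53 km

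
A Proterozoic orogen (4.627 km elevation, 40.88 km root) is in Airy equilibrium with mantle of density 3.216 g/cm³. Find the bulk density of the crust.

ρ_c h = (ρ_m − ρ_c) r → ρ_c (h + r) = ρ_m r → ρ_c = ρ_m r / (h + r).
ρ_c = 3.216 × 40.88 km / (4.627 km + 40.88 km) = 2.89 g/cm³.

2.89 g/cm³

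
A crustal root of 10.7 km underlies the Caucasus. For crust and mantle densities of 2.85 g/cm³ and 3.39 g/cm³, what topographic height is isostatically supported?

2.03 km

For local isostatic compensation: ρ_c h = (ρ_m − ρ_c) r.
h = r (ρ_m − ρ_c) / ρ_c = 10.7 km × (3.39 − 2.85) / 2.85 = 2.03 km.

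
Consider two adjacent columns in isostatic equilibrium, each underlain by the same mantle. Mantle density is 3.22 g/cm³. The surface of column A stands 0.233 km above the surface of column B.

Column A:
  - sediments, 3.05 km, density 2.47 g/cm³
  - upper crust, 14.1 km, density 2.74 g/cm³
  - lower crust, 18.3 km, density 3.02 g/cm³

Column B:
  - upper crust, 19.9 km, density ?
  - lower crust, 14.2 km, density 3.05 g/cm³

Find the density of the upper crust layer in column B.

2.74 g/cm³

Take the compensation level at the base of the deeper column (depth z_c below the surface of column A) and equate Σ ρ_i t_i down to z_c; mantle fills any gap and the z_c terms cancel.
Column A: 3.05×2.47 + 14.1×2.74 + 18.3×3.02 + (z_c − 35.45)×3.22
Column B: 0.233×0 + 19.9×ρ + 14.2×3.05 + (z_c − 0.233 − 34.1)×3.22
The z_c×3.22 term appears on both sides and cancels. Collect the known terms of each column as K = Σ(ρt)_known − 3.22 × (depth of known layers): K_A = 101.4335 − 3.22×35.45 = −12.7155; K_B = 43.31 − 3.22×(0.233 + 34.1) = −67.24226.
Balance: K_A = K_B + 19.9×ρ, so ρ = (K_A − K_B)/19.9 = 54.5268/19.9 = 2.74 g/cm³.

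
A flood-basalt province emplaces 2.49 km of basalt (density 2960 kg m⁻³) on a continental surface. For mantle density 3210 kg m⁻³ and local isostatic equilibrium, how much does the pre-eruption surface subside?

Subaerial loading: s = t ρ_load / ρ_m.
s = 2.49 km × 2960/3210 = 2.3 km.

2.3 km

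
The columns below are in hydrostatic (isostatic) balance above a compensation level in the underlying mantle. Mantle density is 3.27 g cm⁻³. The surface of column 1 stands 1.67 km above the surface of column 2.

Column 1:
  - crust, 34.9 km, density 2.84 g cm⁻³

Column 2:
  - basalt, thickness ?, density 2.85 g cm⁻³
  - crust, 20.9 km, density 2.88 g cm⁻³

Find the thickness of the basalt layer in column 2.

3.32 km

Take the compensation level at the base of the deeper column (depth z_c below the surface of column 1) and equate Σ ρ_i t_i down to z_c; mantle fills any gap and the z_c terms cancel.
Column 1: 34.9×2.84 + (z_c − 34.9)×3.27
Column 2: 1.67×0 + x×2.85 + 20.9×2.88 + (z_c − 1.67 − 20.9 − x)×3.27
The z_c×3.27 term appears on both sides and cancels. Collect the known terms of each column as K = Σ(ρt)_known − 3.27 × (depth of known layers): K_1 = 99.116 − 3.27×34.9 = −15.007; K_2 = 60.192 − 3.27×(1.67 + 20.9) = −13.6119.
Balance: K_1 = K_2 − x×(3.27 − 2.85), so x = (K_2 − K_1)/(3.27 − 2.85) = 1.3951/0.42 = 3.32 km.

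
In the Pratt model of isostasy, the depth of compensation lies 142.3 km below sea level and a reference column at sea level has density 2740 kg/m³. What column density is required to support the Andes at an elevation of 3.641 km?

2670 kg/m³

Pratt balance: ρ_ref D = ρ (D + h).
ρ = ρ_ref D/(D + h) = 2740 × 142.3 km/(142.3 km + 3.641 km) = 2670 kg/m³.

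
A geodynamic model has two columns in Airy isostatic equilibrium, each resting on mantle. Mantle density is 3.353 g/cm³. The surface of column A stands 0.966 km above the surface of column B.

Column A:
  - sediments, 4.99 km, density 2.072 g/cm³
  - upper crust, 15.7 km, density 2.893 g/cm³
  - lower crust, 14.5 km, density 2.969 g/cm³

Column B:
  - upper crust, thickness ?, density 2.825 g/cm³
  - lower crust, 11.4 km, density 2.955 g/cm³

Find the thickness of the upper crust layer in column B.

21.6 km

Take the compensation level at the base of the deeper column (depth z_c below the surface of column A) and equate Σ ρ_i t_i down to z_c; mantle fills any gap and the z_c terms cancel.
Column A: 4.99×2.072 + 15.7×2.893 + 14.5×2.969 + (z_c − 35.19)×3.353
Column B: 0.966×0 + x×2.825 + 11.4×2.955 + (z_c − 0.966 − 11.4 − x)×3.353
The z_c×3.353 term appears on both sides and cancels. Collect the known terms of each column as K = Σ(ρt)_known − 3.353 × (depth of known layers): K_A = 98.80988 − 3.353×35.19 = −19.18219; K_B = 33.687 − 3.353×(0.966 + 11.4) = −7.776198.
Balance: K_A = K_B − x×(3.353 − 2.825), so x = (K_B − K_A)/(3.353 − 2.825) = 11.406/0.528 = 21.6 km.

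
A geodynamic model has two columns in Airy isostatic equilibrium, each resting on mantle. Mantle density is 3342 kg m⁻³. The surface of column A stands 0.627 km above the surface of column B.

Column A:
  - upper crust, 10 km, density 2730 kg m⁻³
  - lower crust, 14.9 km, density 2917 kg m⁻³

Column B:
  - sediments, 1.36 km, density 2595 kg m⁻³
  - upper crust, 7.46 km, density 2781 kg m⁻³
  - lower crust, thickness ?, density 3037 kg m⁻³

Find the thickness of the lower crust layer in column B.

Take the compensation level at the base of the deeper column (depth z_c below the surface of column A) and equate Σ ρ_i t_i down to z_c; mantle fills any gap and the z_c terms cancel.
Column A: 10×2730 + 14.9×2917 + (z_c − 24.9)×3342
Column B: 0.627×0 + 1.36×2595 + 7.46×2781 + x×3037 + (z_c − 0.627 − 8.82 − x)×3342
The z_c×3342 term appears on both sides and cancels. Collect the known terms of each column as K = Σ(ρt)_known − 3342 × (depth of known layers): K_A = 70763.3 − 3342×24.9 = −12452.5; K_B = 24275.46 − 3342×(0.627 + 8.82) = −7296.414.
Balance: K_A = K_B − x×(3342 − 3037), so x = (K_B − K_A)/(3342 − 3037) = 5156.09/305 = 16.9 km.

16.9 km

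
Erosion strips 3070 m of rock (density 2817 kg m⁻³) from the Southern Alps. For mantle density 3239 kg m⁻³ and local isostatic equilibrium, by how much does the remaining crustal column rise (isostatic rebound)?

2670 m

Unloading: uplift u = e ρ_c/ρ_m = 3070 m × 2817/3239 = 2670 m.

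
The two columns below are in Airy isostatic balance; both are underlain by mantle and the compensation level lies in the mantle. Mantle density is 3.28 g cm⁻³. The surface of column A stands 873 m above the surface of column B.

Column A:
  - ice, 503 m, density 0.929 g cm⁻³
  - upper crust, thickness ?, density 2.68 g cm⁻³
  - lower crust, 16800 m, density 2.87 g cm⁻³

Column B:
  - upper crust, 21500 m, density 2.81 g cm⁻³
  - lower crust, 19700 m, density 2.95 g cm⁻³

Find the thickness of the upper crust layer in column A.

19000 m

Take the compensation level at the base of the deeper column (depth z_c below the surface of column A) and equate Σ ρ_i t_i down to z_c; mantle fills any gap and the z_c terms cancel.
Column A: 503×0.929 + x×2.68 + 16800×2.87 + (z_c − 17303 − x)×3.28
Column B: 873×0 + 21500×2.81 + 19700×2.95 + (z_c − 873 − 41200)×3.28
The z_c×3.28 term appears on both sides and cancels. Collect the known terms of each column as K = Σ(ρt)_known − 3.28 × (depth of known layers): K_A = 48683.287 − 3.28×17303 = −8070.553; K_B = 118530 − 3.28×(873 + 41200) = −19469.44.
Balance: K_A − x×(3.28 − 2.68) = K_B, so x = (K_A − K_B)/(3.28 − 2.68) = 11398.9/0.6 = 19000 m.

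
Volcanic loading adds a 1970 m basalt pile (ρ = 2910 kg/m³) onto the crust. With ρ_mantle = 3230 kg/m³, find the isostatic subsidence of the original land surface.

1770 m

Subaerial loading: s = t ρ_load / ρ_m.
s = 1970 m × 2910/3230 = 1770 m.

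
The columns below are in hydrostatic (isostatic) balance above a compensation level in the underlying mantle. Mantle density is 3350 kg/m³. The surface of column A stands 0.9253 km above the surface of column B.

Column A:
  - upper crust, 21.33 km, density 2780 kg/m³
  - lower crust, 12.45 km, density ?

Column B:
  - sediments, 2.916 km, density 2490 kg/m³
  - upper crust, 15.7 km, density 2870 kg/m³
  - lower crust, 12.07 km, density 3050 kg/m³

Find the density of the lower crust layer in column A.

Take the compensation level at the base of the deeper column (depth z_c below the surface of column A) and equate Σ ρ_i t_i down to z_c; mantle fills any gap and the z_c terms cancel.
Column A: 21.33×2780 + 12.45×ρ + (z_c − 33.78)×3350
Column B: 0.9253×0 + 2.916×2490 + 15.7×2870 + 12.07×3050 + (z_c − 0.9253 − 30.686)×3350
The z_c×3350 term appears on both sides and cancels. Collect the known terms of each column as K = Σ(ρt)_known − 3350 × (depth of known layers): K_A = 59297.4 − 3350×33.78 = −53865.6; K_B = 89133.34 − 3350×(0.9253 + 30.686) = −16764.515.
Balance: K_A + 12.45×ρ = K_B, so ρ = (K_B − K_A)/12.45 = 37101.1/12.45 = 2980 kg/m³.

2980 kg/m³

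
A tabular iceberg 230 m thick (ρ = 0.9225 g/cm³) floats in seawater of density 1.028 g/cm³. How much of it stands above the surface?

Floating equilibrium: submerged depth d = t ρ_obj/ρ_fluid = 230 m × 0.9225/1.028 = 206.4 m.
Freeboard = t − d = 230 m − 206.4 m = 23.6 m.

23.6 m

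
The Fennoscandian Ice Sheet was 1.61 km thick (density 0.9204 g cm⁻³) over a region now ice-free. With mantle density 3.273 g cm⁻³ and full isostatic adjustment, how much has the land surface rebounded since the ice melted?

0.453 km

Removing the load lets mantle flow back in; uplift u satisfies ρ_ice t = ρ_m u.
u = t ρ_ice/ρ_m = 1.61 km × 0.9204/3.273 = 0.453 km.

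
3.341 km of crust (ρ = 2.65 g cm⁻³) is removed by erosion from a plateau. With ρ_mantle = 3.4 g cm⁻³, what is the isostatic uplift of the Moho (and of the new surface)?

2.6 km

Unloading: uplift u = e ρ_c/ρ_m = 3.341 km × 2.65/3.4 = 2.6 km.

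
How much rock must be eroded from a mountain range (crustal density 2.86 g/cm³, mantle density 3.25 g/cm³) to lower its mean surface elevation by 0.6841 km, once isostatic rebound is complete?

5.7 km

Net drop Δ = e − u = e − e ρ_c/ρ_m = e (ρ_m − ρ_c)/ρ_m.
e = Δ ρ_m/(ρ_m − ρ_c) = 0.6841 km × 3.25/0.39 = 5.7 km.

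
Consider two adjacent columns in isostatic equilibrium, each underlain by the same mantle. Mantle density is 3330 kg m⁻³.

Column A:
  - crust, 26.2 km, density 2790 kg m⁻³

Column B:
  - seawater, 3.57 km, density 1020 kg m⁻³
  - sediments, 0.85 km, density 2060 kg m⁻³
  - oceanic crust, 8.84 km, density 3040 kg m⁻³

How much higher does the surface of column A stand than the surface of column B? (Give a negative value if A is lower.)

0.678 km

For any compensation level in the mantle, the mantle terms cancel and isostasy reduces to e = (Σt_A − Σt_B) − (Σ(ρt)_A − Σ(ρt)_B) / ρ_m.
Σt_A = 26.2 km; Σt_B = 13.26 km; Σ(ρt)_A = 73098; Σ(ρt)_B = 32266 (in km·kg m⁻³).
e = (26.2 − 13.26) − (73098 − 32266) / 3330 = 0.678 km.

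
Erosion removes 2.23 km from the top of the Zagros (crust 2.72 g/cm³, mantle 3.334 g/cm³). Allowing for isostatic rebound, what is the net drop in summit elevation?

0.411 km

Rebound u = e ρ_c/ρ_m = 2.23 km × 2.72/3.334 = 1.819 km.
Net surface drop = e − u = 2.23 km − 1.819 km = e (ρ_m − ρ_c)/ρ_m = 0.411 km.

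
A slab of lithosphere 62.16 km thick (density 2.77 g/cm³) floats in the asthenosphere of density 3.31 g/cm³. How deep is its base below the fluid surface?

Draft d = t ρ_obj/ρ_fluid = 62.16 km × 2.77/3.31 = 52 km.

52 km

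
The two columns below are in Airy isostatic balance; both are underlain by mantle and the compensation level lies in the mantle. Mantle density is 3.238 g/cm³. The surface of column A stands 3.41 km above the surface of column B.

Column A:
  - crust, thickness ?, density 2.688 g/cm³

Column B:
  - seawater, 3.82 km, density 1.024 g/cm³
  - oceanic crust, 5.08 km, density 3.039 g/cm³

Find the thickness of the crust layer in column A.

37.3 km

Take the compensation level at the base of the deeper column (depth z_c below the surface of column A) and equate Σ ρ_i t_i down to z_c; mantle fills any gap and the z_c terms cancel.
Column A: x×2.688 + (z_c − 0 − x)×3.238
Column B: 3.41×0 + 3.82×1.024 + 5.08×3.039 + (z_c − 3.41 − 8.9)×3.238
The z_c×3.238 term appears on both sides and cancels. Collect the known terms of each column as K = Σ(ρt)_known − 3.238 × (depth of known layers): K_A = 0 − 3.238×0 = 0; K_B = 19.3498 − 3.238×(3.41 + 8.9) = −20.50998.
Balance: K_A − x×(3.238 − 2.688) = K_B, so x = (K_A − K_B)/(3.238 − 2.688) = 20.51/0.55 = 37.3 km.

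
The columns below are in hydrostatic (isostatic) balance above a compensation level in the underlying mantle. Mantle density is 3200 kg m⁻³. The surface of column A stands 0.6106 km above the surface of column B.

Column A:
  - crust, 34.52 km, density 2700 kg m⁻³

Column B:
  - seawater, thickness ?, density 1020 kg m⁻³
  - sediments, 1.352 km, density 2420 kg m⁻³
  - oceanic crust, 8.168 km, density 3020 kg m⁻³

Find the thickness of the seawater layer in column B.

5.86 km

Take the compensation level at the base of the deeper column (depth z_c below the surface of column A) and equate Σ ρ_i t_i down to z_c; mantle fills any gap and the z_c terms cancel.
Column A: 34.52×2700 + (z_c − 34.52)×3200
Column B: 0.6106×0 + x×1020 + 1.352×2420 + 8.168×3020 + (z_c − 0.6106 − 9.52 − x)×3200
The z_c×3200 term appears on both sides and cancels. Collect the known terms of each column as K = Σ(ρt)_known − 3200 × (depth of known layers): K_A = 93204 − 3200×34.52 = −17260; K_B = 27939.2 − 3200×(0.6106 + 9.52) = −4478.72.
Balance: K_A = K_B − x×(3200 − 1020), so x = (K_B − K_A)/(3200 − 1020) = 12781.3/2180 = 5.86 km.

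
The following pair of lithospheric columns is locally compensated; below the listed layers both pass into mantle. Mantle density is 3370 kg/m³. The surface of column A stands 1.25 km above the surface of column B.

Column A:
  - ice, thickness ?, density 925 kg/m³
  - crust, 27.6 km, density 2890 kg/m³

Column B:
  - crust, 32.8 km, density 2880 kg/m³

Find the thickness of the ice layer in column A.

Take the compensation level at the base of the deeper column (depth z_c below the surface of column A) and equate Σ ρ_i t_i down to z_c; mantle fills any gap and the z_c terms cancel.
Column A: x×925 + 27.6×2890 + (z_c − 27.6 − x)×3370
Column B: 1.25×0 + 32.8×2880 + (z_c − 1.25 − 32.8)×3370
The z_c×3370 term appears on both sides and cancels. Collect the known terms of each column as K = Σ(ρt)_known − 3370 × (depth of known layers): K_A = 79764 − 3370×27.6 = −13248; K_B = 94464 − 3370×(1.25 + 32.8) = −20284.5.
Balance: K_A − x×(3370 − 925) = K_B, so x = (K_A − K_B)/(3370 − 925) = 7036.5/2445 = 2.88 km.

2.88 km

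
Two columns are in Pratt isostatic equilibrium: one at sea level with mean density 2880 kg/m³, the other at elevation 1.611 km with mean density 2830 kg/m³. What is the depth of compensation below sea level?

91.2 km

ρ_ref D = ρ (D + h) → D (ρ_ref − ρ) = ρ h.
D = ρ h/(ρ_ref − ρ) = 2830 × 1.611 km/(2880 − 2830) = 91.2 km.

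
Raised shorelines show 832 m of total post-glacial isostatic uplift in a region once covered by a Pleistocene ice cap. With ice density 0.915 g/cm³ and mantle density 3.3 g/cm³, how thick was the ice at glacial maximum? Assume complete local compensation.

u = t ρ_ice/ρ_m → t = u ρ_m/ρ_ice = 832 m × 3.3/0.915 = 3000 m.

3000 m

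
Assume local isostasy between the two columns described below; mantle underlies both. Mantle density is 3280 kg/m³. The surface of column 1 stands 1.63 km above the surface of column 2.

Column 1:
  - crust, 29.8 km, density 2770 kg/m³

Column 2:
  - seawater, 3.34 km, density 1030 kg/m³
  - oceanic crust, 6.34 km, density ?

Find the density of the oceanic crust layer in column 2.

Take the compensation level at the base of the deeper column (depth z_c below the surface of column 1) and equate Σ ρ_i t_i down to z_c; mantle fills any gap and the z_c terms cancel.
Column 1: 29.8×2770 + (z_c − 29.8)×3280
Column 2: 1.63×0 + 3.34×1030 + 6.34×ρ + (z_c − 1.63 − 9.68)×3280
The z_c×3280 term appears on both sides and cancels. Collect the known terms of each column as K = Σ(ρt)_known − 3280 × (depth of known layers): K_1 = 82546 − 3280×29.8 = −15198; K_2 = 3440.2 − 3280×(1.63 + 9.68) = −33656.6.
Balance: K_1 = K_2 + 6.34×ρ, so ρ = (K_1 − K_2)/6.34 = 18458.6/6.34 = 2910 kg/m³.

2910 kg/m³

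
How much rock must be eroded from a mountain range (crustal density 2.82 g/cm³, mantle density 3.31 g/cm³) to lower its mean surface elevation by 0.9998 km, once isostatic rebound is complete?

6.75 km

Net drop Δ = e − u = e − e ρ_c/ρ_m = e (ρ_m − ρ_c)/ρ_m.
e = Δ ρ_m/(ρ_m − ρ_c) = 0.9998 km × 3.31/0.49 = 6.75 km.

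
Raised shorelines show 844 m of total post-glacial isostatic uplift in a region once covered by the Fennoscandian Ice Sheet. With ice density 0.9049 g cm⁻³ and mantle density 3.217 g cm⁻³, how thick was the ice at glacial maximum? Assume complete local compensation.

3000 m

u = t ρ_ice/ρ_m → t = u ρ_m/ρ_ice = 844 m × 3.217/0.9049 = 3000 m.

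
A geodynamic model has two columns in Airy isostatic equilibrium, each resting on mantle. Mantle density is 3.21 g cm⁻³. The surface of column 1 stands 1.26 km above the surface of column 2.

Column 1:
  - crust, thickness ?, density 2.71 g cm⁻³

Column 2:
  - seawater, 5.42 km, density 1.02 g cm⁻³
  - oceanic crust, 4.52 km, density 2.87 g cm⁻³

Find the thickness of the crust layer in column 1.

34.9 km

Take the compensation level at the base of the deeper column (depth z_c below the surface of column 1) and equate Σ ρ_i t_i down to z_c; mantle fills any gap and the z_c terms cancel.
Column 1: x×2.71 + (z_c − 0 − x)×3.21
Column 2: 1.26×0 + 5.42×1.02 + 4.52×2.87 + (z_c − 1.26 − 9.94)×3.21
The z_c×3.21 term appears on both sides and cancels. Collect the known terms of each column as K = Σ(ρt)_known − 3.21 × (depth of known layers): K_1 = 0 − 3.21×0 = 0; K_2 = 18.5008 − 3.21×(1.26 + 9.94) = −17.4512.
Balance: K_1 − x×(3.21 − 2.71) = K_2, so x = (K_1 − K_2)/(3.21 − 2.71) = 17.4512/0.5 = 34.9 km.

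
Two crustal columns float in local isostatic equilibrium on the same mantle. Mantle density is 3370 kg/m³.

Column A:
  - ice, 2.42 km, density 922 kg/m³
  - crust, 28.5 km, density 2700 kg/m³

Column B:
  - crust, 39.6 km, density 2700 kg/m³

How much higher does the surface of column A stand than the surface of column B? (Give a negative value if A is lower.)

−0.449 km

For any compensation level in the mantle, the mantle terms cancel and isostasy reduces to e = (Σt_A − Σt_B) − (Σ(ρt)_A − Σ(ρt)_B) / ρ_m.
Σt_A = 30.92 km; Σt_B = 39.6 km; Σ(ρt)_A = 79181.24; Σ(ρt)_B = 106920 (in km·kg/m³).
e = (30.92 − 39.6) − (79181.24 − 106920) / 3370 = −0.449 km.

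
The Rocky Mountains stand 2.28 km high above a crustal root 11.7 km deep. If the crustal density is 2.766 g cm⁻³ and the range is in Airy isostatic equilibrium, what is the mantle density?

Airy balance: ρ_c h = (ρ_m − ρ_c) r → ρ_m = ρ_c (1 + h/r).
ρ_m = 2.766 × (1 + 2.28 km/11.7 km) = 3.31 g cm⁻³.

3.31 g cm⁻³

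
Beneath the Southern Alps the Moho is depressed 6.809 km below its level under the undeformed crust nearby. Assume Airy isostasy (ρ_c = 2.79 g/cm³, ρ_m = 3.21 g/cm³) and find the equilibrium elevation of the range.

Equating mass per unit area of the two columns: ρ_c h = (ρ_m − ρ_c) r.
h = r (ρ_m − ρ_c) / ρ_c = 6.809 km × (3.21 − 2.79) / 2.79 = 1.03 km.

1.03 km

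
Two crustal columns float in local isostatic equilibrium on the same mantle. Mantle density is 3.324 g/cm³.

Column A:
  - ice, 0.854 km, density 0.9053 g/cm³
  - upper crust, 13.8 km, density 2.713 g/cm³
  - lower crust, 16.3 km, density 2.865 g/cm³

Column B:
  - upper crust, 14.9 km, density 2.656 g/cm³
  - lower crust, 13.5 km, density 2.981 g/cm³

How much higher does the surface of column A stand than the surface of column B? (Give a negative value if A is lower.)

For any compensation level in the mantle, the mantle terms cancel and isostasy reduces to e = (Σt_A − Σt_B) − (Σ(ρt)_A − Σ(ρt)_B) / ρ_m.
Σt_A = 30.954 km; Σt_B = 28.4 km; Σ(ρt)_A = 84.9120262; Σ(ρt)_B = 79.8179 (in km·g/cm³).
e = (30.954 − 28.4) − (84.9120262 − 79.8179) / 3.324 = 1.02 km.

1.02 km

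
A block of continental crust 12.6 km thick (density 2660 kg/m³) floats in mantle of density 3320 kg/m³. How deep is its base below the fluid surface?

Draft d = t ρ_obj/ρ_fluid = 12.6 km × 2660/3320 = 10.1 km.

10.1 km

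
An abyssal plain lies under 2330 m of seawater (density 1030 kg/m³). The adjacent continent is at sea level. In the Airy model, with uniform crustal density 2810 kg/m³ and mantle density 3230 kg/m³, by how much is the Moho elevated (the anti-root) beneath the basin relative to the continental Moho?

For local isostatic compensation: replacing crust with seawater at the top is compensated by replacing crust with mantle at the base: d (ρ_c − ρ_w) = a (ρ_m − ρ_c).
a = d (ρ_c − ρ_w)/(ρ_m − ρ_c) = 2330 m × 1780/420 = 9870 m.

9870 m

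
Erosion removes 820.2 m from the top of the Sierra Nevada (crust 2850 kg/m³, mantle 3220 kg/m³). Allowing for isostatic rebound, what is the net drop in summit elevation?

94.2 m

Rebound u = e ρ_c/ρ_m = 820.2 m × 2850/3220 = 726 m.
Net surface drop = e − u = 820.2 m − 726 m = e (ρ_m − ρ_c)/ρ_m = 94.2 m.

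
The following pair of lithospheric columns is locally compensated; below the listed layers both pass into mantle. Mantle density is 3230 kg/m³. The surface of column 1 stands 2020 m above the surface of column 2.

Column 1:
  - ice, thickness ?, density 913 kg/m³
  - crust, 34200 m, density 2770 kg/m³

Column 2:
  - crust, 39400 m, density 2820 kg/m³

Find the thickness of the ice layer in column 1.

Take the compensation level at the base of the deeper column (depth z_c below the surface of column 1) and equate Σ ρ_i t_i down to z_c; mantle fills any gap and the z_c terms cancel.
Column 1: x×913 + 34200×2770 + (z_c − 34200 − x)×3230
Column 2: 2020×0 + 39400×2820 + (z_c − 2020 − 39400)×3230
The z_c×3230 term appears on both sides and cancels. Collect the known terms of each column as K = Σ(ρt)_known − 3230 × (depth of known layers): K_1 = 94734000 − 3230×34200 = −15732000; K_2 = 111108000 − 3230×(2020 + 39400) = −22678600.
Balance: K_1 − x×(3230 − 913) = K_2, so x = (K_1 − K_2)/(3230 − 913) = 6946600/2317 = 3000 m.

3000 m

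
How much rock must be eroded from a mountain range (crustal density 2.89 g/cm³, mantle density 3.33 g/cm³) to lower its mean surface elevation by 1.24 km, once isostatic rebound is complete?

9.38 km

Net drop Δ = e − u = e − e ρ_c/ρ_m = e (ρ_m − ρ_c)/ρ_m.
e = Δ ρ_m/(ρ_m − ρ_c) = 1.24 km × 3.33/0.44 = 9.38 km.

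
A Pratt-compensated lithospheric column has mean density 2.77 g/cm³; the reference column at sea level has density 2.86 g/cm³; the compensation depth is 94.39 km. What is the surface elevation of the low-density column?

ρ_ref D = ρ (D + h) → h = D (ρ_ref − ρ)/ρ.
h = 94.39 km × (2.86 − 2.77)/2.77 = 3.07 km.

3.07 km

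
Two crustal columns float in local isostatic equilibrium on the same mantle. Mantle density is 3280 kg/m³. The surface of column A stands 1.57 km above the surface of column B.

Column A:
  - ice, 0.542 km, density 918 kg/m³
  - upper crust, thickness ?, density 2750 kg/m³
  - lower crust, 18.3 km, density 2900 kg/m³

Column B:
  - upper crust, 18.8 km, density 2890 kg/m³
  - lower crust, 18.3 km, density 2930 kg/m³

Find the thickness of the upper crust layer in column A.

20.1 km

Take the compensation level at the base of the deeper column (depth z_c below the surface of column A) and equate Σ ρ_i t_i down to z_c; mantle fills any gap and the z_c terms cancel.
Column A: 0.542×918 + x×2750 + 18.3×2900 + (z_c − 18.842 − x)×3280
Column B: 1.57×0 + 18.8×2890 + 18.3×2930 + (z_c − 1.57 − 37.1)×3280
The z_c×3280 term appears on both sides and cancels. Collect the known terms of each column as K = Σ(ρt)_known − 3280 × (depth of known layers): K_A = 53567.556 − 3280×18.842 = −8234.204; K_B = 107951 − 3280×(1.57 + 37.1) = −18886.6.
Balance: K_A − x×(3280 − 2750) = K_B, so x = (K_A − K_B)/(3280 − 2750) = 10652.4/530 = 20.1 km.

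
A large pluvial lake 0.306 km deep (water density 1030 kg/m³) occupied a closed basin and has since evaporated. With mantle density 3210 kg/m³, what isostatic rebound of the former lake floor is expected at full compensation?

0.0982 km

u = d ρ_w/ρ_m = 0.306 km × 1030/3210 = 0.0982 km.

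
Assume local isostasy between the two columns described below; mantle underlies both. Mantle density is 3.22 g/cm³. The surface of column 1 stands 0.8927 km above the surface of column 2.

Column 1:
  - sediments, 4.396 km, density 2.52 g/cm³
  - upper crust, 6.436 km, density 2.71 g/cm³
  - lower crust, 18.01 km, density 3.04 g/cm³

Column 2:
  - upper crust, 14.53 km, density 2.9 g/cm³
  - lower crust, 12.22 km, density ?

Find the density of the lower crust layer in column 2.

3.05 g/cm³

Take the compensation level at the base of the deeper column (depth z_c below the surface of column 1) and equate Σ ρ_i t_i down to z_c; mantle fills any gap and the z_c terms cancel.
Column 1: 4.396×2.52 + 6.436×2.71 + 18.01×3.04 + (z_c − 28.842)×3.22
Column 2: 0.8927×0 + 14.53×2.9 + 12.22×ρ + (z_c − 0.8927 − 26.75)×3.22
The z_c×3.22 term appears on both sides and cancels. Collect the known terms of each column as K = Σ(ρt)_known − 3.22 × (depth of known layers): K_1 = 83.26988 − 3.22×28.842 = −9.60136; K_2 = 42.137 − 3.22×(0.8927 + 26.75) = −46.872494.
Balance: K_1 = K_2 + 12.22×ρ, so ρ = (K_1 − K_2)/12.22 = 37.2711/12.22 = 3.05 g/cm³.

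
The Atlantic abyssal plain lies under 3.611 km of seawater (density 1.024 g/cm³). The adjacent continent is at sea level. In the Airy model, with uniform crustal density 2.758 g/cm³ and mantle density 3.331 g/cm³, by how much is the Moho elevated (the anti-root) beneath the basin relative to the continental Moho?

10.9 km

Equating mass per unit area of the two columns: replacing crust with seawater at the top is compensated by replacing crust with mantle at the base: d (ρ_c − ρ_w) = a (ρ_m − ρ_c).
a = d (ρ_c − ρ_w)/(ρ_m − ρ_c) = 3.611 km × 1.734/0.573 = 10.9 km.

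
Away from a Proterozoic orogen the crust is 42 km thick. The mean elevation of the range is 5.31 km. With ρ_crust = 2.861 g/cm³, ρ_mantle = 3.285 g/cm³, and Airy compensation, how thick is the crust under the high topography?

83.1 km

Root depth r = h ρ_c / (ρ_m − ρ_c) = 5.31 km × 2.861 / 0.424 = 35.83 km.
Total thickness = T + h + r = 42 km + 5.31 km + 35.83 km = 83.1 km.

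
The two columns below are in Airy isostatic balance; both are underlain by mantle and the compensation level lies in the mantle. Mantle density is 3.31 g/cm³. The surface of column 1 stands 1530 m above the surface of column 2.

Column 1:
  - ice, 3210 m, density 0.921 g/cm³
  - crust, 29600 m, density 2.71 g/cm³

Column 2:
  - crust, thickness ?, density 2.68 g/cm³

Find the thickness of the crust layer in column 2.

Take the compensation level at the base of the deeper column (depth z_c below the surface of column 1) and equate Σ ρ_i t_i down to z_c; mantle fills any gap and the z_c terms cancel.
Column 1: 3210×0.921 + 29600×2.71 + (z_c − 32810)×3.31
Column 2: 1530×0 + x×2.68 + (z_c − 1530 − 0 − x)×3.31
The z_c×3.31 term appears on both sides and cancels. Collect the known terms of each column as K = Σ(ρt)_known − 3.31 × (depth of known layers): K_1 = 83172.41 − 3.31×32810 = −25428.69; K_2 = 0 − 3.31×(1530 + 0) = −5064.3.
Balance: K_1 = K_2 − x×(3.31 − 2.68), so x = (K_2 − K_1)/(3.31 − 2.68) = 20364.4/0.63 = 32300 m.

32300 m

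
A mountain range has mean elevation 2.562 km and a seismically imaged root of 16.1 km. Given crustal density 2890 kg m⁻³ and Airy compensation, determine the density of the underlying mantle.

3350 kg m⁻³

Airy balance: ρ_c h = (ρ_m − ρ_c) r → ρ_m = ρ_c (1 + h/r).
ρ_m = 2890 × (1 + 2.562 km/16.1 km) = 3350 kg m⁻³.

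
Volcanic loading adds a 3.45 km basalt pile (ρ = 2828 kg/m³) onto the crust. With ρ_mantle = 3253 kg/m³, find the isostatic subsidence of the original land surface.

3 km

Subaerial loading: s = t ρ_load / ρ_m.
s = 3.45 km × 2828/3253 = 3 km.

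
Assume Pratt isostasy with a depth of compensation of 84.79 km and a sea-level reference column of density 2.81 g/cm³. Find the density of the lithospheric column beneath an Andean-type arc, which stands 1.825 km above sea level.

2.75 g/cm³

Pratt balance: ρ_ref D = ρ (D + h).
ρ = ρ_ref D/(D + h) = 2.81 × 84.79 km/(84.79 km + 1.825 km) = 2.75 g/cm³.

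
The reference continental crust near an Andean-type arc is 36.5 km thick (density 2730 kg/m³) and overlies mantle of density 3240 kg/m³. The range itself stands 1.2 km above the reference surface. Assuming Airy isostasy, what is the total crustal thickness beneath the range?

44.1 km

Root depth r = h ρ_c / (ρ_m − ρ_c) = 1.2 km × 2730 / 510 = 6.424 km.
Total thickness = T + h + r = 36.5 km + 1.2 km + 6.424 km = 44.1 km.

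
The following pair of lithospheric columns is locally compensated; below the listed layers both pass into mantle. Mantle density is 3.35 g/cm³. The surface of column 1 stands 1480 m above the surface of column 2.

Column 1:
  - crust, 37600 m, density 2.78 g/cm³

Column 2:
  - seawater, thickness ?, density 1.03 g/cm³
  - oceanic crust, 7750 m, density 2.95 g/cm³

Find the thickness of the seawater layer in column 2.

Take the compensation level at the base of the deeper column (depth z_c below the surface of column 1) and equate Σ ρ_i t_i down to z_c; mantle fills any gap and the z_c terms cancel.
Column 1: 37600×2.78 + (z_c − 37600)×3.35
Column 2: 1480×0 + x×1.03 + 7750×2.95 + (z_c − 1480 − 7750 − x)×3.35
The z_c×3.35 term appears on both sides and cancels. Collect the known terms of each column as K = Σ(ρt)_known − 3.35 × (depth of known layers): K_1 = 104528 − 3.35×37600 = −21432; K_2 = 22862.5 − 3.35×(1480 + 7750) = −8058.
Balance: K_1 = K_2 − x×(3.35 − 1.03), so x = (K_2 − K_1)/(3.35 − 1.03) = 13374/2.32 = 5760 m.

5760 m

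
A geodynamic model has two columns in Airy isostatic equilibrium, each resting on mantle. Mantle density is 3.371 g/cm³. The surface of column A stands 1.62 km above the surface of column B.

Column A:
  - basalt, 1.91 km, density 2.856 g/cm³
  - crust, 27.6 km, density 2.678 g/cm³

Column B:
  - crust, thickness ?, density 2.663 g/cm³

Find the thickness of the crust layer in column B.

20.7 km

Take the compensation level at the base of the deeper column (depth z_c below the surface of column A) and equate Σ ρ_i t_i down to z_c; mantle fills any gap and the z_c terms cancel.
Column A: 1.91×2.856 + 27.6×2.678 + (z_c − 29.51)×3.371
Column B: 1.62×0 + x×2.663 + (z_c − 1.62 − 0 − x)×3.371
The z_c×3.371 term appears on both sides and cancels. Collect the known terms of each column as K = Σ(ρt)_known − 3.371 × (depth of known layers): K_A = 79.36776 − 3.371×29.51 = −20.11045; K_B = 0 − 3.371×(1.62 + 0) = −5.46102.
Balance: K_A = K_B − x×(3.371 − 2.663), so x = (K_B − K_A)/(3.371 − 2.663) = 14.6494/0.708 = 20.7 km.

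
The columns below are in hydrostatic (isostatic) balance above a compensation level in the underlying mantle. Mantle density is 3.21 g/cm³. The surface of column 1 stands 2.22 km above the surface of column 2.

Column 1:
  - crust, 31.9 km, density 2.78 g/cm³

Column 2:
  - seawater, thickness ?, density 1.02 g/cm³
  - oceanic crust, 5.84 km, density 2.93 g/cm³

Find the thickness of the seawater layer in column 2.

2.26 km

Take the compensation level at the base of the deeper column (depth z_c below the surface of column 1) and equate Σ ρ_i t_i down to z_c; mantle fills any gap and the z_c terms cancel.
Column 1: 31.9×2.78 + (z_c − 31.9)×3.21
Column 2: 2.22×0 + x×1.02 + 5.84×2.93 + (z_c − 2.22 − 5.84 − x)×3.21
The z_c×3.21 term appears on both sides and cancels. Collect the known terms of each column as K = Σ(ρt)_known − 3.21 × (depth of known layers): K_1 = 88.682 − 3.21×31.9 = −13.717; K_2 = 17.1112 − 3.21×(2.22 + 5.84) = −8.7614.
Balance: K_1 = K_2 − x×(3.21 − 1.02), so x = (K_2 − K_1)/(3.21 − 1.02) = 4.9556/2.19 = 2.26 km.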